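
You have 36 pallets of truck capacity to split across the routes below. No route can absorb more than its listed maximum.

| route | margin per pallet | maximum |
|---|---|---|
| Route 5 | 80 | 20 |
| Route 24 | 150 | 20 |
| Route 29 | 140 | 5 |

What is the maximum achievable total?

4580

Order the routes by margin per pallet: Route 24 150 > Route 29 140 > Route 5 80.
Route 24 takes 20 to reach its cap of 20 ; 16 left.
Route 29: +5 to 5 (cap) ; 11 left.
Route 5 has room for 20 but only 11 remain, so it gets 11.
Total = 80×11 + 150×20 + 140×5 = 4580.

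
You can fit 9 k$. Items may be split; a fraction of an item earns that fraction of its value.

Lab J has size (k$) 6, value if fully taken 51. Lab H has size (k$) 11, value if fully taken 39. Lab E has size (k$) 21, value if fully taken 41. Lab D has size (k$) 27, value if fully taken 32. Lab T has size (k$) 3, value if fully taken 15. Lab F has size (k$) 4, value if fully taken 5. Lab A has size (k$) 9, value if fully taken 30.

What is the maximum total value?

Rank by value-to-size ratio: Lab J 51/6≈8.5, Lab T 15/3≈5, Lab H 39/11≈3.55, Lab A 30/9≈3.33, Lab E 41/21≈1.95, Lab F 5/4≈1.25, Lab D 32/27≈1.19.
All 6 k$ of Lab J fit (value 51) — 3 remain.
Lab T: take in full, 3 k$ for value 15 — 0 left.
Total value = 66.

66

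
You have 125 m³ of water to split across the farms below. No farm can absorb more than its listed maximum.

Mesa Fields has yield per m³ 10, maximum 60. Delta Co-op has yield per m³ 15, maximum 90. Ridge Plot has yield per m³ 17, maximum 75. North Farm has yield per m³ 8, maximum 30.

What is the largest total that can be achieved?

Rank by yield per m³: Ridge Plot 17 > Delta Co-op 15 > Mesa Fields 10 > North Farm 8.
Ridge Plot: +75 to 75 (cap) → 50 left.
Only 50 left; Delta Co-op takes them to reach 50.
Total = 15×50 + 17×75 = 2025.

2025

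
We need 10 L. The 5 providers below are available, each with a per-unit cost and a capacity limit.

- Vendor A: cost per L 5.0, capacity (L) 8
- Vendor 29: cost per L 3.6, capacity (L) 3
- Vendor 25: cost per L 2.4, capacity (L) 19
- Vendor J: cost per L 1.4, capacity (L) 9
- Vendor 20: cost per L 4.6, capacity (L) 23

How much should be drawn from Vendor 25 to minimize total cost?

Cheapest first:
Take 9 from Vendor J at 1.4 — need 1 more.
Vendor 25 (2.4): take the remaining 1 — done.
Vendor 29, Vendor 20, Vendor A: unused.

1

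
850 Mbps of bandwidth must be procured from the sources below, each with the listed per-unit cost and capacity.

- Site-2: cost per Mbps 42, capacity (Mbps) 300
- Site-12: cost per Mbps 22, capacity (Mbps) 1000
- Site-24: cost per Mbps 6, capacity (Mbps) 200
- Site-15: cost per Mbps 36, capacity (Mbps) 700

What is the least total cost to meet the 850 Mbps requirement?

15500

Cheapest first:
Site-24 at 6: take all 200 Mbps ; 650 still needed.
Take 650 from Site-12 at 22 to finish.
Site-15, Site-2: unused.
Cost = 200×6 + 650×22 = 15500.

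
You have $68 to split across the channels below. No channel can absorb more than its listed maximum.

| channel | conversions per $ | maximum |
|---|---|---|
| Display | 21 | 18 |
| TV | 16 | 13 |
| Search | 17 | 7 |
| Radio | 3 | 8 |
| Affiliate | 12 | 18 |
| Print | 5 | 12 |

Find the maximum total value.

981

Highest conversions per $ first: Display 21 > Search 17 > TV 16 > Affiliate 12 > Print 5 > Radio 3.
Display takes 18 to reach its cap of 18 — 50 left.
Search: +7 to 7 (cap) — 43 left.
TV: +13 to 13 (cap) — 30 left.
Affiliate: +18 to 18 (cap) — 12 left.
Print: +12 to 12 (cap) — 0 left.
Total = 21×18 + 16×13 + 17×7 + 12×18 + 5×12 = 981.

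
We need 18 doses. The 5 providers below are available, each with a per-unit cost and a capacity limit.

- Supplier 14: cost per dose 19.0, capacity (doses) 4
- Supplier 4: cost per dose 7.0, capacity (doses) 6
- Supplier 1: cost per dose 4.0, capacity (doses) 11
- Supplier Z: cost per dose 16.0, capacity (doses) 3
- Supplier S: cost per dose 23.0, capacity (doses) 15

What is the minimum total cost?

102

Fill from the cheapest provider first.
Supplier 1 at 4.0: take all 11 doses — 7 still needed.
Supplier 4 at 7.0: take all 6 doses — 1 still needed.
Supplier Z (16.0): take the remaining 1 — done.
Supplier 14, Supplier S: unused.
Cost = 11×4.0 + 6×7.0 + 1×16.0 = 102.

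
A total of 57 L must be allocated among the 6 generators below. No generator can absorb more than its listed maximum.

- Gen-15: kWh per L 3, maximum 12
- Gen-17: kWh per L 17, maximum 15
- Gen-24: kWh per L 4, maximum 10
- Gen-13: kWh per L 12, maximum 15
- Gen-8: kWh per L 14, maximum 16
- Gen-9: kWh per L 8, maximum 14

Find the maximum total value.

747

Order the generators by kWh per L: Gen-17 17 > Gen-8 14 > Gen-13 12 > Gen-9 8 > Gen-24 4 > Gen-15 3.
Gen-17: +15 to 15 (cap) → 42 left.
Gen-8 takes 16 to reach its cap of 16 → 26 left.
Gen-13 takes 15 to reach its cap of 15 → 11 left.
Gen-9 has room for 14 but only 11 remain, so it gets 11.
Total = 17×15 + 12×15 + 14×16 + 8×11 = 747.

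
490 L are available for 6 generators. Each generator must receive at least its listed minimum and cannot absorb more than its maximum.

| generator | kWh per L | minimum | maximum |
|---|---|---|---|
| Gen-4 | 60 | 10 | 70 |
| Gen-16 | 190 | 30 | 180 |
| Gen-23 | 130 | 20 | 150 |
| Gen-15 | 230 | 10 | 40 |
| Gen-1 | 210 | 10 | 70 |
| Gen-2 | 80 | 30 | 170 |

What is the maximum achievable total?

81400

Meeting every minimum uses 10+30+20+10+10+30 = 110 L, leaving 380.
Order the generators by kWh per L: Gen-15 230 > Gen-1 210 > Gen-16 190 > Gen-23 130 > Gen-2 80 > Gen-4 60.
Give Gen-15 30 more to hit its cap of 40 → 350 left.
Gen-1: +60 to 70 (cap) → 290 left.
Give Gen-16 150 more to hit its cap of 180 → 140 left.
Gen-23 takes 130 more to reach its cap of 150 → 10 left.
Gen-2: +10 (room for 140) → 40. Pool exhausted.
Total = 60×10 + 190×180 + 130×150 + 230×40 + 210×70 + 80×40 = 81400.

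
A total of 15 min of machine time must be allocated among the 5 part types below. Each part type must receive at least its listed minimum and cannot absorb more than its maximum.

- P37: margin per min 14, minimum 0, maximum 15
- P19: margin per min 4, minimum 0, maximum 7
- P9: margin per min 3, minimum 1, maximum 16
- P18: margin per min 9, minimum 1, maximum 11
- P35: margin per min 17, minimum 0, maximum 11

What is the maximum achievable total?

Meeting every minimum uses 0+0+1+1+0 = 2 min, leaving 13.
Rank by margin per min: P35 17 > P37 14 > P18 9 > P19 4 > P9 3.
P35 takes 11 more to reach its cap of 11 ; 2 left.
P37: +2 (room for 15) → 2. Pool exhausted.
Total = 14×2 + 3×1 + 9×1 + 17×11 = 227.

227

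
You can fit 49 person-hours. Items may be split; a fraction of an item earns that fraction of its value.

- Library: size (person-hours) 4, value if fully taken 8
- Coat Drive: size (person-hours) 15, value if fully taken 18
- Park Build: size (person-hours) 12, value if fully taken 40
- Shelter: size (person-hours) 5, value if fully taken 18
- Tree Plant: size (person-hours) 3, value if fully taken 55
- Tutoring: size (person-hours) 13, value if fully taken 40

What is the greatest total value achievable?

175.4

Rank by value-to-size ratio: Tree Plant 55/3≈18.3, Shelter 18/5≈3.6, Park Build 40/12≈3.33, Tutoring 40/13≈3.08, Library 8/4≈2, Coat Drive 18/15≈1.2.
All 3 person-hours of Tree Plant fit (value 55) — 46 remain.
All 5 person-hours of Shelter fit (value 18) — 41 remain.
Park Build: take in full, 12 person-hours for value 40 — 29 left.
Tutoring: take in full, 13 person-hours for value 40 — 16 left.
Take all of Library (4 person-hours, value 8) — 12 person-hours left.
Fill the last 12 person-hours with part of Coat Drive: 12/15 of it earns 14.4.
Total value = 175.4.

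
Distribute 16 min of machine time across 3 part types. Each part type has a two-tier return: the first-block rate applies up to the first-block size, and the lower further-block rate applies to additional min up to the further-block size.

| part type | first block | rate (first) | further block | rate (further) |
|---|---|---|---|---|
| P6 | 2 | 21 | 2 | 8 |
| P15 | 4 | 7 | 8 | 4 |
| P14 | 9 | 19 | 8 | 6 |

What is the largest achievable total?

250

Rank every tier by rate: P6/T1 21 > P14/T1 19 > P6/T2 8 > P15/T1 7 > P14/T2 6 > P15/T2 4.
P6/T1 (21): +2 → 14 left.
Fill P14 T1 block (9 at 19) → 5 left.
P6/T2 (8): +2 → 3 left.
3 remain; put them into P15 T1 at 7.
Total = 21×2 + 19×9 + 8×2 + 7×3 = 250.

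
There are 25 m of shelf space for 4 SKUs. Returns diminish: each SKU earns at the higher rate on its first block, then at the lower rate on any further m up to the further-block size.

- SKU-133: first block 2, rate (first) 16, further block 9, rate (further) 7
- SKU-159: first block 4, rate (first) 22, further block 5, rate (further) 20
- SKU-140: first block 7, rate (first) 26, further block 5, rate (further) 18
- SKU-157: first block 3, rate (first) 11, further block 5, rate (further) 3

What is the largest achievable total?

514

Order all 8 blocks by rate: SKU-140/first 26 > SKU-159/first 22 > SKU-159/second 20 > SKU-140/second 18 > SKU-133/first 16 > SKU-157/first 11 > SKU-133/second 7 > SKU-157/second 3.
Fill SKU-140 first block (7 at 26) → 18 left.
SKU-159 first at 22: fill all 4 → 14 left.
SKU-159/second (20): +5 → 9 left.
Fill SKU-140 second block (5 at 18) → 4 left.
SKU-133 first at 16: fill all 2 → 2 left.
SKU-157/first: +2 of 3 at 11; pool empty.
Total = 26×7 + 22×4 + 20×5 + 18×5 + 16×2 + 11×2 = 514.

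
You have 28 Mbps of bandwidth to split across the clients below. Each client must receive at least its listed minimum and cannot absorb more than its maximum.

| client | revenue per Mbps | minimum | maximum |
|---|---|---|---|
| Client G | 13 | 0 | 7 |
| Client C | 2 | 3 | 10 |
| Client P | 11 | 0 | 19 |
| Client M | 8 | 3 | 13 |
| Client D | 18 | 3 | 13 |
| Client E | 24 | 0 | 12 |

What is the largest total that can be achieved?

498

Meeting every minimum uses 0+3+0+3+3+0 = 9 Mbps, leaving 19.
Order the clients by revenue per Mbps: Client E 24 > Client D 18 > Client G 13 > Client P 11 > Client M 8 > Client C 2.
Client E takes 12 more to reach its cap of 12 — 7 left.
Client D has room for 10 more but only 7 remain, so it gets 10.
Total = 2×3 + 8×3 + 18×10 + 24×12 = 498.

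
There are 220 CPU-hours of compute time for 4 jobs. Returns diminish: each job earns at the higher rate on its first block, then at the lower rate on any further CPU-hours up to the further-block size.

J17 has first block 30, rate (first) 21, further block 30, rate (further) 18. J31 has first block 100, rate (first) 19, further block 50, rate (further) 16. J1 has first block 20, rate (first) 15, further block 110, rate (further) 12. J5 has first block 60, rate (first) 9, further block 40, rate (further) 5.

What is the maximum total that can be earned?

4020

Rank every tier by rate: J17/tier1 21 > J31/tier1 19 > J17/tier2 18 > J31/tier2 16 > J1/tier1 15 > J1/tier2 12 > J5/tier1 9 > J5/tier2 5.
J17 tier1 at 21: fill all 30 ; 190 left.
J31 tier1 at 19: fill all 100 ; 90 left.
J17/tier2 (18): +30 ; 60 left.
J31/tier2 (16): +50 ; 10 left.
J1 tier1 at 15: only 10 left, fill 10.
Total = 21×30 + 19×100 + 18×30 + 16×50 + 15×10 = 4020.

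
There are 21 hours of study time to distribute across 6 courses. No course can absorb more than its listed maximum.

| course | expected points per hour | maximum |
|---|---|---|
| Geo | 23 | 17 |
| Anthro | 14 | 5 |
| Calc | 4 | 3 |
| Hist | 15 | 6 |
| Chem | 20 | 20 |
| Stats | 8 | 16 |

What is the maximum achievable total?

Highest expected points per hour first: Geo 23 > Chem 20 > Hist 15 > Anthro 14 > Stats 8 > Calc 4.
Give Geo 17 to hit its cap of 17 — 4 left.
Chem has room for 20 but only 4 remain, so it gets 4.
Total = 23×17 + 20×4 = 471.

471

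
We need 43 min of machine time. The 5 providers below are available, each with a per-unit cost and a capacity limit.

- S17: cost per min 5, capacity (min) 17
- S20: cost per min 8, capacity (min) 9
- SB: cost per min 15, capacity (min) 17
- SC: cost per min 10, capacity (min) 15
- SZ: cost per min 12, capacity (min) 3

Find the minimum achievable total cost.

331

Use providers in increasing cost order.
S17 at 5: take all 17 min ; 26 still needed.
S20 (8): use full 9 ; 17 min to go.
SC (10): use full 15 ; 2 min to go.
Take 2 from SZ at 12 to finish.
SB: unused.
Cost = 17×5 + 9×8 + 15×10 + 2×12 = 331.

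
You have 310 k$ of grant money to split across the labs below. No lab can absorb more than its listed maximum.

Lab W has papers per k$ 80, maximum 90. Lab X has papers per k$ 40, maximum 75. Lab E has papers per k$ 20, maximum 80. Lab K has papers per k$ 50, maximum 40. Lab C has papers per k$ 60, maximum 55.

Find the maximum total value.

16500

Order the labs by papers per k$: Lab W 80 > Lab C 60 > Lab K 50 > Lab X 40 > Lab E 20.
Give Lab W 90 to hit its cap of 90 — 220 left.
Lab C takes 55 to reach its cap of 55 — 165 left.
Give Lab K 40 to hit its cap of 40 — 125 left.
Give Lab X 75 to hit its cap of 75 — 50 left.
Lab E: +50 (room for 80) → 50. Pool exhausted.
Total = 80×90 + 40×75 + 20×50 + 50×40 + 60×55 = 16500.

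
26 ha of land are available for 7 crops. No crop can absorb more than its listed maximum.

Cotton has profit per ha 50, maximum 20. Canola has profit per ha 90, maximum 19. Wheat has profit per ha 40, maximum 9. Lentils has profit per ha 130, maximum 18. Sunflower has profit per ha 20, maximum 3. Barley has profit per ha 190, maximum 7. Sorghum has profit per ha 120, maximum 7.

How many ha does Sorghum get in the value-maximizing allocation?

1

Rank by profit per ha: Barley 190 > Lentils 130 > Sorghum 120 > Canola 90 > Cotton 50 > Wheat 40 > Sunflower 20.
Barley: +7 to 7 (cap) → 19 left.
Give Lentils 18 to hit its cap of 18 → 1 left.
Only 1 left; Sorghum takes them to reach 1.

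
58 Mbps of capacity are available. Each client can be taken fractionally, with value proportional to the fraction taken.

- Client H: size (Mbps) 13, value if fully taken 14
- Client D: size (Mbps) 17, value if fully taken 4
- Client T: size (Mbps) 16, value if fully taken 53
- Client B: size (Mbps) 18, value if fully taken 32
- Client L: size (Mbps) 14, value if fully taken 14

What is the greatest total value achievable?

Rank by value-to-size ratio: Client T 53/16≈3.31, Client B 32/18≈1.78, Client H 14/13≈1.08, Client L 14/14≈1, Client D 4/17≈0.235.
Take all of Client T (16 Mbps, value 53) — 42 Mbps left.
Take all of Client B (18 Mbps, value 32) — 24 Mbps left.
Take all of Client H (13 Mbps, value 14) — 11 Mbps left.
Fill the last 11 Mbps with part of Client L: 11/14 of it earns 11.
Total value = 110.

110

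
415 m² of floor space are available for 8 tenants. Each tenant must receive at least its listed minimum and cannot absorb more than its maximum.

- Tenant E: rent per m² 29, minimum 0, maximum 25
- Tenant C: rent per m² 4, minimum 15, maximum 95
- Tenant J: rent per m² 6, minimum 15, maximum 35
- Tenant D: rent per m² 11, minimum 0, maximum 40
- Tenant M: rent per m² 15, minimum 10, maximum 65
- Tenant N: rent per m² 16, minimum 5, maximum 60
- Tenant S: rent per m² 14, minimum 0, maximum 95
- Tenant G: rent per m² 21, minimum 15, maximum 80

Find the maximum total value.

6380

Meeting every minimum uses 0+15+15+0+10+5+0+15 = 60 m², leaving 355.
Order the tenants by rent per m²: Tenant E 29 > Tenant G 21 > Tenant N 16 > Tenant M 15 > Tenant S 14 > Tenant D 11 > Tenant J 6 > Tenant C 4.
Tenant E: +25 to 25 (cap) — 330 left.
Tenant G takes 65 more to reach its cap of 80 — 265 left.
Give Tenant N 55 more to hit its cap of 60 — 210 left.
Give Tenant M 55 more to hit its cap of 65 — 155 left.
Tenant S takes 95 more to reach its cap of 95 — 60 left.
Give Tenant D 40 more to hit its cap of 40 — 20 left.
Give Tenant J 20 more to hit its cap of 35 — 0 left.
Total = 29×25 + 4×15 + 6×35 + 11×40 + 15×65 + 16×60 + 14×95 + 21×80 = 6380.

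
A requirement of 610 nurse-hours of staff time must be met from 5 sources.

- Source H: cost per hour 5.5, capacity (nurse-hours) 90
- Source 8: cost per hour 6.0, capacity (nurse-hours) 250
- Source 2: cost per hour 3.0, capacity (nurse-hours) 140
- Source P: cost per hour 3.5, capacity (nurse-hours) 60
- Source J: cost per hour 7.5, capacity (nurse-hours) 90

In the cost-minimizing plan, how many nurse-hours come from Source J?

70

Cheapest first:
Source 2 at 3.0: take all 140 nurse-hours ; 470 still needed.
Take 60 from Source P at 3.5 ; need 410 more.
Source H at 5.5: take all 90 nurse-hours ; 320 still needed.
Source 8 (6.0): use full 250 ; 70 nurse-hours to go.
Source J (7.5): take the remaining 70 ; done.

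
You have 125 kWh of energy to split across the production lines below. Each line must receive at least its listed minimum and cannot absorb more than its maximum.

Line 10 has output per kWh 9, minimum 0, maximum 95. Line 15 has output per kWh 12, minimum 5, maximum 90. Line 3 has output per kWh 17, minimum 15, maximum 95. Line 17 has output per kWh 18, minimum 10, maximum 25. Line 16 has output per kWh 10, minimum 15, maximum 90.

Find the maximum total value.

Meeting every minimum uses 0+5+15+10+15 = 45 kWh, leaving 80.
Order the production lines by output per kWh: Line 17 18 > Line 3 17 > Line 15 12 > Line 16 10 > Line 10 9.
Line 17: +15 to 25 (cap) → 65 left.
Line 3 has room for 80 more but only 65 remain, so it gets 80.
Total = 12×5 + 17×80 + 18×25 + 10×15 = 2020.

2020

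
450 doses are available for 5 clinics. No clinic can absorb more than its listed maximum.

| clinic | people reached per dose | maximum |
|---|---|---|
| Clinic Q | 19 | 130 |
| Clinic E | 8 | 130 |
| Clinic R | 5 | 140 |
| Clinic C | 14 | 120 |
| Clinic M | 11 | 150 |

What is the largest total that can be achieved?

6200

Order the clinics by people reached per dose: Clinic Q 19 > Clinic C 14 > Clinic M 11 > Clinic E 8 > Clinic R 5.
Clinic Q: +130 to 130 (cap) → 320 left.
Give Clinic C 120 to hit its cap of 120 → 200 left.
Give Clinic M 150 to hit its cap of 150 → 50 left.
Only 50 left; Clinic E takes them to reach 50.
Total = 19×130 + 8×50 + 14×120 + 11×150 = 6200.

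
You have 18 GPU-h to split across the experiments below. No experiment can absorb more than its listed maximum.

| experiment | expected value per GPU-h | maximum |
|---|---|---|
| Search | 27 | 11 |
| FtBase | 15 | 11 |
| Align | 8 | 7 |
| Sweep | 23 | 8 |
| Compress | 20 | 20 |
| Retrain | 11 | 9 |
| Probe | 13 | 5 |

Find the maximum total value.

458

Rank by expected value per GPU-h: Search 27 > Sweep 23 > Compress 20 > FtBase 15 > Probe 13 > Retrain 11 > Align 8.
Search: +11 to 11 (cap) → 7 left.
Only 7 left; Sweep takes them to reach 7.
Total = 27×11 + 23×7 = 458.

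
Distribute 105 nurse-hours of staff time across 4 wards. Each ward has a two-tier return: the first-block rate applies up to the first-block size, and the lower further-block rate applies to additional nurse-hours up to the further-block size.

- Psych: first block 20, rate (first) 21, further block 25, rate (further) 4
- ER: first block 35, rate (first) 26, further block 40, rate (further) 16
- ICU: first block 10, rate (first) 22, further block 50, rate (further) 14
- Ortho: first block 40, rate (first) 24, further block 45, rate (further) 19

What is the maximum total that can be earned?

Rank every tier by rate: ER/T1 26 > Ortho/T1 24 > ICU/T1 22 > Psych/T1 21 > Ortho/T2 19 > ER/T2 16 > ICU/T2 14 > Psych/T2 4.
Fill ER T1 block (35 at 26) — 70 left.
Ortho T1 at 24: fill all 40 — 30 left.
ICU T1 at 22: fill all 10 — 20 left.
Psych T1 at 21: fill all 20 — 0 left.
Total = 26×35 + 24×40 + 22×10 + 21×20 = 2510.

2510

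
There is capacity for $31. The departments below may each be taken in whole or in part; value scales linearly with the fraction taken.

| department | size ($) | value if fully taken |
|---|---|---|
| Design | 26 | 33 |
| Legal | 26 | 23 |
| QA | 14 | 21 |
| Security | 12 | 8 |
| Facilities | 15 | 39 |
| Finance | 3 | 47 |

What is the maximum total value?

105.5

Best value per unit of size first: Finance 47/3≈15.7, Facilities 39/15≈2.6, QA 21/14≈1.5, Design 33/26≈1.27, Legal 23/26≈0.885, Security 8/12≈0.667.
Finance: take in full, 3 $ for value 47 → 28 left.
Facilities: take in full, 15 $ for value 39 → 13 left.
Fill the last 13 $ with part of QA: 13/14 of it earns 19.5.
Total value = 105.5.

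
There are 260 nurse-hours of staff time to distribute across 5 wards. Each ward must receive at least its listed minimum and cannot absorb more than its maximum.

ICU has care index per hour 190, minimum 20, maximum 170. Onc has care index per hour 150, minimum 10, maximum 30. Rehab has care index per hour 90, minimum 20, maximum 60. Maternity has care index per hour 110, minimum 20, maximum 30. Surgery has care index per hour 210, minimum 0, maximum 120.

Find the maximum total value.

47800

Meeting every minimum uses 20+10+20+20+0 = 70 nurse-hours, leaving 190.
Highest care index per hour first: Surgery 210 > ICU 190 > Onc 150 > Maternity 110 > Rehab 90.
Surgery takes 120 more to reach its cap of 120 → 70 left.
Only 70 left; ICU takes them to reach 90.
Total = 190×90 + 150×10 + 90×20 + 110×20 + 210×120 = 47800.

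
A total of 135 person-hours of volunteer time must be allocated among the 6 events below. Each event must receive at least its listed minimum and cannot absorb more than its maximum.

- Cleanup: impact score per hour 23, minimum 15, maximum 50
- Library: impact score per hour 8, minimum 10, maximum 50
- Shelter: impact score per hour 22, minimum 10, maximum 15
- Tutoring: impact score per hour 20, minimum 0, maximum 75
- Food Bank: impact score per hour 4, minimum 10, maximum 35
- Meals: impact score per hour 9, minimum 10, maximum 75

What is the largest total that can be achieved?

Meeting every minimum uses 15+10+10+0+10+10 = 55 person-hours, leaving 80.
Rank by impact score per hour: Cleanup 23 > Shelter 22 > Tutoring 20 > Meals 9 > Library 8 > Food Bank 4.
Give Cleanup 35 more to hit its cap of 50 → 45 left.
Shelter: +5 to 15 (cap) → 40 left.
Only 40 left; Tutoring takes them to reach 40.
Total = 23×50 + 8×10 + 22×15 + 20×40 + 4×10 + 9×10 = 2490.

2490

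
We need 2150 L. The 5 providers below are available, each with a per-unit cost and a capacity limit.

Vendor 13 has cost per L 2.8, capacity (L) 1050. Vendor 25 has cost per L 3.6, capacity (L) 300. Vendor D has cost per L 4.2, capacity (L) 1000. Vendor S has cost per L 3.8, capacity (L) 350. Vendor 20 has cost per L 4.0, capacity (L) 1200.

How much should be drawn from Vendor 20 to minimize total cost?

Cheapest first:
Vendor 13 at 2.8: take all 1050 L ; 1100 still needed.
Vendor 25 (3.6): use full 300 ; 800 L to go.
Take 350 from Vendor S at 3.8 ; need 450 more.
Vendor 20 at 4.0: take 450 of its 1200 ; requirement met.
Vendor D: unused.

450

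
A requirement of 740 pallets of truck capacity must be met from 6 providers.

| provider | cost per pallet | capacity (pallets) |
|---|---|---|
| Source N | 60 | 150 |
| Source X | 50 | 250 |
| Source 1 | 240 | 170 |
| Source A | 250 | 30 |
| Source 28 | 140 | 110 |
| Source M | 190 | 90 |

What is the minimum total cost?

Fill from the cheapest provider first.
Take 250 from Source X at 50 — need 490 more.
Take 150 from Source N at 60 — need 340 more.
Source 28 at 140: take all 110 pallets — 230 still needed.
Take 90 from Source M at 190 — need 140 more.
Source 1 at 240: take 140 of its 170 — requirement met.
Source A: unused.
Cost = 250×50 + 150×60 + 110×140 + 90×190 + 140×240 = 87600.

87600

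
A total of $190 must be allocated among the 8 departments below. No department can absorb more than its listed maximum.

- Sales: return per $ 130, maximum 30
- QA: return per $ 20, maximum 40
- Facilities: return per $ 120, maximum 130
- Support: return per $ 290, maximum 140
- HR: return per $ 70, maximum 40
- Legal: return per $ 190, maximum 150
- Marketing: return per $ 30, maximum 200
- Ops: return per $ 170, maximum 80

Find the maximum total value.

50100

Rank by return per $: Support 290 > Legal 190 > Ops 170 > Sales 130 > Facilities 120 > HR 70 > Marketing 30 > QA 20.
Support takes 140 to reach its cap of 140 → 50 left.
Legal: +50 (room for 150) → 50. Pool exhausted.
Total = 290×140 + 190×50 = 50100.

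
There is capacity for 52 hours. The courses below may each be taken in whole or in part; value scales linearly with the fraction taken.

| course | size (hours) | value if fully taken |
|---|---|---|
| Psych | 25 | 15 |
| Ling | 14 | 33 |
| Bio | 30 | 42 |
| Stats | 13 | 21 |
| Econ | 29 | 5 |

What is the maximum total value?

89

Rank by value-to-size ratio: Ling 33/14≈2.36, Stats 21/13≈1.62, Bio 42/30≈1.4, Psych 15/25≈0.6, Econ 5/29≈0.172.
All 14 hours of Ling fit (value 33) — 38 remain.
Stats: take in full, 13 hours for value 21 — 25 left.
25 hours left: a 25/30 share of Bio gives 42×25/30 = 35.
Total value = 89.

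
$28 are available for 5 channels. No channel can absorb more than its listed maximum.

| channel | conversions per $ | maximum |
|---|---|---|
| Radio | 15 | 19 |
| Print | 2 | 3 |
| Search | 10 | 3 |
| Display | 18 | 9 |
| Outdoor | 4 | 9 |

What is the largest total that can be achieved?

Highest conversions per $ first: Display 18 > Radio 15 > Search 10 > Outdoor 4 > Print 2.
Display: +9 to 9 (cap) ; 19 left.
Radio takes 19 to reach its cap of 19 ; 0 left.
Total = 15×19 + 18×9 = 447.

447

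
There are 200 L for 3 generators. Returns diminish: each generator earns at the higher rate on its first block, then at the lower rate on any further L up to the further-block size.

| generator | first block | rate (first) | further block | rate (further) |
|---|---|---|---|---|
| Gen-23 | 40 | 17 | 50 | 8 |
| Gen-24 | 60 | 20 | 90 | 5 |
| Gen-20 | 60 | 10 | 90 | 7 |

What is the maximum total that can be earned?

Order all 6 blocks by rate: Gen-24/T1 20 > Gen-23/T1 17 > Gen-20/T1 10 > Gen-23/T2 8 > Gen-20/T2 7 > Gen-24/T2 5.
Fill Gen-24 T1 block (60 at 20) → 140 left.
Gen-23/T1 (17): +40 → 100 left.
Fill Gen-20 T1 block (60 at 10) → 40 left.
Gen-23/T2: +40 of 50 at 8; pool empty.
Total = 20×60 + 17×40 + 10×60 + 8×40 = 2800.

2800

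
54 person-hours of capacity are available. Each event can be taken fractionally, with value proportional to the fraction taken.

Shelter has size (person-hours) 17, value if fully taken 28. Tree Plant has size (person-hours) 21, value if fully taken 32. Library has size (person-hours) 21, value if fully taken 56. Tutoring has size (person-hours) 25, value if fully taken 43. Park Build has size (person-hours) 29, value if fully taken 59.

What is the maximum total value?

Rank by value-to-size ratio: Library 56/21≈2.67, Park Build 59/29≈2.03, Tutoring 43/25≈1.72, Shelter 28/17≈1.65, Tree Plant 32/21≈1.52.
Take all of Library (21 person-hours, value 56) → 33 person-hours left.
All 29 person-hours of Park Build fit (value 59) → 4 remain.
Fill the last 4 person-hours with part of Tutoring: 4/25 of it earns 6.88.
Total value = 121.88.

121.88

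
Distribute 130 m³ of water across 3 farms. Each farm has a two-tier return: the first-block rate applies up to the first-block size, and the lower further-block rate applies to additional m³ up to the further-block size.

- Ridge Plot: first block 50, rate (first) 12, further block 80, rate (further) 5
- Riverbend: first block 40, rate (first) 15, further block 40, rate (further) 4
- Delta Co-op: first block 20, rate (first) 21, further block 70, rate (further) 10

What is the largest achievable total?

Treat each block as its own option and order by rate: Delta Co-op/tier1 21 > Riverbend/tier1 15 > Ridge Plot/tier1 12 > Delta Co-op/tier2 10 > Ridge Plot/tier2 5 > Riverbend/tier2 4.
Delta Co-op tier1 at 21: fill all 20 → 110 left.
Riverbend/tier1 (15): +40 → 70 left.
Ridge Plot/tier1 (12): +50 → 20 left.
Delta Co-op/tier2: +20 of 70 at 10; pool empty.
Total = 21×20 + 15×40 + 12×50 + 10×20 = 1820.

1820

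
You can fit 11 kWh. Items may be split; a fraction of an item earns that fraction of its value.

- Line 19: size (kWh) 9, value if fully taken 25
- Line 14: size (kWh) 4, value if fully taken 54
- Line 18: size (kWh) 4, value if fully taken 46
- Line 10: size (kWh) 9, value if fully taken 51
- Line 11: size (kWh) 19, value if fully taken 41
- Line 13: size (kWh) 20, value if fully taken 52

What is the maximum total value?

Rank by value-to-size ratio: Line 14 54/4≈13.5, Line 18 46/4≈11.5, Line 10 51/9≈5.67, Line 19 25/9≈2.78, Line 13 52/20≈2.6, Line 11 41/19≈2.16.
Take all of Line 14 (4 kWh, value 54) ; 7 kWh left.
Take all of Line 18 (4 kWh, value 46) ; 3 kWh left.
Fill the last 3 kWh with part of Line 10: 3/9 of it earns 17.
Total value = 117.

117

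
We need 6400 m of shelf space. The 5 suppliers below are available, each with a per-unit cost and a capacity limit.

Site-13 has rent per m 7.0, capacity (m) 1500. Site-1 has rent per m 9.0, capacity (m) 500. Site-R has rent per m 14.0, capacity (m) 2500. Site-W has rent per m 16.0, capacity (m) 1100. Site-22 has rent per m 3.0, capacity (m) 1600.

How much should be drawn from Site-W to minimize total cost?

300

Cheapest first:
Site-22 at 3.0: take all 1600 m — 4800 still needed.
Take 1500 from Site-13 at 7.0 — need 3300 more.
Site-1 at 9.0: take all 500 m — 2800 still needed.
Site-R at 14.0: take all 2500 m — 300 still needed.
Take 300 from Site-W at 16.0 to finish.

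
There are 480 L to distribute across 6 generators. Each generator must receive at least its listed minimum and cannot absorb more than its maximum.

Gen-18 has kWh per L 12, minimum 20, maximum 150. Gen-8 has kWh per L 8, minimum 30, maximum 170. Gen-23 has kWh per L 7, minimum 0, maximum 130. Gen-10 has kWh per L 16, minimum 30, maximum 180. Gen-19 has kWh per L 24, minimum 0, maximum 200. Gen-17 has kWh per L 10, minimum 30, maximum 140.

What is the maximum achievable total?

8700

Meeting every minimum uses 20+30+0+30+0+30 = 110 L, leaving 370.
Order the generators by kWh per L: Gen-19 24 > Gen-10 16 > Gen-18 12 > Gen-17 10 > Gen-8 8 > Gen-23 7.
Gen-19: +200 to 200 (cap) ; 170 left.
Gen-10 takes 150 more to reach its cap of 180 ; 20 left.
Only 20 left; Gen-18 takes them to reach 40.
Total = 12×40 + 8×30 + 16×180 + 24×200 + 10×30 = 8700.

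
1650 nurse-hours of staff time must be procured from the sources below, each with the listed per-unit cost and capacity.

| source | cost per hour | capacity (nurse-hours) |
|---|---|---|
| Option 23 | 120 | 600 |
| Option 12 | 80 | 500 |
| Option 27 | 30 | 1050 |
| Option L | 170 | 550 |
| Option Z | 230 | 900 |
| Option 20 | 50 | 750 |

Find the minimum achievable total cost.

Fill from the cheapest source first.
Option 27 at 30: take all 1050 nurse-hours → 600 still needed.
Option 20 at 50: take 600 of its 750 → requirement met.
Option 12, Option 23, Option L, Option Z: unused.
Cost = 1050×30 + 600×50 = 61500.

61500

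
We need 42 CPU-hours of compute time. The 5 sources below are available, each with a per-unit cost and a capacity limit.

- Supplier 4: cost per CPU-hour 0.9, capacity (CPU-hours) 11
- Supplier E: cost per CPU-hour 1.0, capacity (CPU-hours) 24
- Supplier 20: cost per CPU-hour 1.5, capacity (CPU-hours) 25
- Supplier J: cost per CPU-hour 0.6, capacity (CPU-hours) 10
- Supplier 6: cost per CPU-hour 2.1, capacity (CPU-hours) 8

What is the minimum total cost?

Fill from the cheapest source first.
Supplier J (0.6): use full 10 — 32 CPU-hours to go.
Take 11 from Supplier 4 at 0.9 — need 21 more.
Take 21 from Supplier E at 1.0 to finish.
Supplier 20, Supplier 6: unused.
Cost = 10×0.6 + 11×0.9 + 21×1.0 = 36.9.

36.9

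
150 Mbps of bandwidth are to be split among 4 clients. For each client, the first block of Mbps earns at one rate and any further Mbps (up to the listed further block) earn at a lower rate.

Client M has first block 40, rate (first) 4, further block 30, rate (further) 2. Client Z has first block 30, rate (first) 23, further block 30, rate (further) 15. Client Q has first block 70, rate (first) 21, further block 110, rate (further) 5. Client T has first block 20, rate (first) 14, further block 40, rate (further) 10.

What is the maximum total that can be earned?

2890

Rank every tier by rate: Client Z/T1 23 > Client Q/T1 21 > Client Z/T2 15 > Client T/T1 14 > Client T/T2 10 > Client Q/T2 5 > Client M/T1 4 > Client M/T2 2.
Client Z/T1 (23): +30 ; 120 left.
Client Q/T1 (21): +70 ; 50 left.
Client Z/T2 (15): +30 ; 20 left.
Fill Client T T1 block (20 at 14) ; 0 left.
Total = 23×30 + 21×70 + 15×30 + 14×20 = 2890.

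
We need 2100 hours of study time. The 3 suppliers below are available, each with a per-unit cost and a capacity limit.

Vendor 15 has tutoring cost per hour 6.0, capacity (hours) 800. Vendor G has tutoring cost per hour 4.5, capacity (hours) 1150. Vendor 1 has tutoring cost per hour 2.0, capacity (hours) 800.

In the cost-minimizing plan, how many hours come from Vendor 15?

Use suppliers in increasing cost order.
Vendor 1 at 2.0: take all 800 hours → 1300 still needed.
Vendor G at 4.5: take all 1150 hours → 150 still needed.
Vendor 15 (6.0): take the remaining 150 → done.

150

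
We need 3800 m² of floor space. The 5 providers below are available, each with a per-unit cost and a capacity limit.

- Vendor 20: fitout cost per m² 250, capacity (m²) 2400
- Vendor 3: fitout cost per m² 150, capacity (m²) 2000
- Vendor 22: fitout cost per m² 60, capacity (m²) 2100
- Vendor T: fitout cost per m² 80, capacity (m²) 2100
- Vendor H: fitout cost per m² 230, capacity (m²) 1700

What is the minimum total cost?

Fill from the cheapest provider first.
Vendor 22 at 60: take all 2100 m² ; 1700 still needed.
Vendor T (80): take the remaining 1700 ; done.
Vendor 3, Vendor H, Vendor 20: unused.
Cost = 2100×60 + 1700×80 = 262000.

262000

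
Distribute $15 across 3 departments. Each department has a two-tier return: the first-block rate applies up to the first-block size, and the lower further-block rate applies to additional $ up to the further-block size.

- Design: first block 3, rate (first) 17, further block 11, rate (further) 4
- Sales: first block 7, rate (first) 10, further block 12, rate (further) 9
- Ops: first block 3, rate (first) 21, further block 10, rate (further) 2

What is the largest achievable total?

Order all 6 blocks by rate: Ops/tier1 21 > Design/tier1 17 > Sales/tier1 10 > Sales/tier2 9 > Design/tier2 4 > Ops/tier2 2.
Ops/tier1 (21): +3 — 12 left.
Design tier1 at 17: fill all 3 — 9 left.
Fill Sales tier1 block (7 at 10) — 2 left.
Sales/tier2: +2 of 12 at 9; pool empty.
Total = 21×3 + 17×3 + 10×7 + 9×2 = 202.

202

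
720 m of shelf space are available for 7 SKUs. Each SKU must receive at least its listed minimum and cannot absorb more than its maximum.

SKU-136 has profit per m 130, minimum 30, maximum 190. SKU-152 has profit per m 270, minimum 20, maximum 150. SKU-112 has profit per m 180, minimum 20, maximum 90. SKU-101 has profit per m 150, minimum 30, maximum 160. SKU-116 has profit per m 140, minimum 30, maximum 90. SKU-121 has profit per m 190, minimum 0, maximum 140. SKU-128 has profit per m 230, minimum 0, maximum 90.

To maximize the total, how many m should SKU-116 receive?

Meeting every minimum uses 30+20+20+30+30+0+0 = 130 m, leaving 590.
Highest profit per m first: SKU-152 270 > SKU-128 230 > SKU-121 190 > SKU-112 180 > SKU-101 150 > SKU-116 140 > SKU-136 130.
SKU-152: +130 to 150 (cap) ; 460 left.
SKU-128: +90 to 90 (cap) ; 370 left.
SKU-121 takes 140 more to reach its cap of 140 ; 230 left.
SKU-112 takes 70 more to reach its cap of 90 ; 160 left.
Give SKU-101 130 more to hit its cap of 160 ; 30 left.
SKU-116: +30 (room for 60) → 60. Pool exhausted.

60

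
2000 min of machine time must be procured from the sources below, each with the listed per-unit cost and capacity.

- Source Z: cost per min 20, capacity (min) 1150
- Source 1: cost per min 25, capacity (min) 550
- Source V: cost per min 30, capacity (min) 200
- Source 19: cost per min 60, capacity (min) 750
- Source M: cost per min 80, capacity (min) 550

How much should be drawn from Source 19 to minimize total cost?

100

Fill from the cheapest source first.
Source Z at 20: take all 1150 min ; 850 still needed.
Source 1 at 25: take all 550 min ; 300 still needed.
Source V at 30: take all 200 min ; 100 still needed.
Take 100 from Source 19 at 60 to finish.
Source M: unused.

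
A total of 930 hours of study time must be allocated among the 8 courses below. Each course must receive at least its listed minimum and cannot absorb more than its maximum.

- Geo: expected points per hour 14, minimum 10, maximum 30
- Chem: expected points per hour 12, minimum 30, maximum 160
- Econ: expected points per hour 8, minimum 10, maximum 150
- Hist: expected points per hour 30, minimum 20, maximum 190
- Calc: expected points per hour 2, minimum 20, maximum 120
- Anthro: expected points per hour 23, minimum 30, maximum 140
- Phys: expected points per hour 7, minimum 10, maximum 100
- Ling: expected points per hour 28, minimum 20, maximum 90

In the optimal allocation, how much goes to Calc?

Meeting every minimum uses 10+30+10+20+20+30+10+20 = 150 hours, leaving 780.
Highest expected points per hour first: Hist 30 > Ling 28 > Anthro 23 > Geo 14 > Chem 12 > Econ 8 > Phys 7 > Calc 2.
Give Hist 170 more to hit its cap of 190 ; 610 left.
Give Ling 70 more to hit its cap of 90 ; 540 left.
Give Anthro 110 more to hit its cap of 140 ; 430 left.
Geo takes 20 more to reach its cap of 30 ; 410 left.
Chem: +130 to 160 (cap) ; 280 left.
Give Econ 140 more to hit its cap of 150 ; 140 left.
Give Phys 90 more to hit its cap of 100 ; 50 left.
Calc has room for 100 more but only 50 remain, so it gets 70.

70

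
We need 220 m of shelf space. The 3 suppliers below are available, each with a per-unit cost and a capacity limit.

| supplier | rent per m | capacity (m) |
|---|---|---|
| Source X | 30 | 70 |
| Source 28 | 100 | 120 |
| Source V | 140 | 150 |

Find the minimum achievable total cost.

Fill from the cheapest supplier first.
Take 70 from Source X at 30 → need 150 more.
Source 28 at 100: take all 120 m → 30 still needed.
Take 30 from Source V at 140 to finish.
Cost = 70×30 + 120×100 + 30×140 = 18300.

18300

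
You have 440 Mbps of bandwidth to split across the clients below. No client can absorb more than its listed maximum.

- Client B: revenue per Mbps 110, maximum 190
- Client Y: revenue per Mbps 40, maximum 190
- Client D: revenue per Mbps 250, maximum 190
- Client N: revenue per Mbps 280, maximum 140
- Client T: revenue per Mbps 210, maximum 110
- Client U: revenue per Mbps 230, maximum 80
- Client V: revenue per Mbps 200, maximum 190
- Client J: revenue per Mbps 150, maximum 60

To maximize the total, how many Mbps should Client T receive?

Order the clients by revenue per Mbps: Client N 280 > Client D 250 > Client U 230 > Client T 210 > Client V 200 > Client J 150 > Client B 110 > Client Y 40.
Client N: +140 to 140 (cap) — 300 left.
Client D: +190 to 190 (cap) — 110 left.
Give Client U 80 to hit its cap of 80 — 30 left.
Only 30 left; Client T takes them to reach 30.

30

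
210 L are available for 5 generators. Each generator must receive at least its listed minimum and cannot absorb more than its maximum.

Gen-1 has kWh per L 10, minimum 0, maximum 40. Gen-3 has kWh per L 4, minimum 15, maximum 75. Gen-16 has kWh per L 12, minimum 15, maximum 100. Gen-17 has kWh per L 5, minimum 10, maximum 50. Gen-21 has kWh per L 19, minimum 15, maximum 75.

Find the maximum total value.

2835

Meeting every minimum uses 0+15+15+10+15 = 55 L, leaving 155.
Order the generators by kWh per L: Gen-21 19 > Gen-16 12 > Gen-1 10 > Gen-17 5 > Gen-3 4.
Give Gen-21 60 more to hit its cap of 75 ; 95 left.
Gen-16 takes 85 more to reach its cap of 100 ; 10 left.
Gen-1 has room for 40 more but only 10 remain, so it gets 10.
Total = 10×10 + 4×15 + 12×100 + 5×10 + 19×75 = 2835.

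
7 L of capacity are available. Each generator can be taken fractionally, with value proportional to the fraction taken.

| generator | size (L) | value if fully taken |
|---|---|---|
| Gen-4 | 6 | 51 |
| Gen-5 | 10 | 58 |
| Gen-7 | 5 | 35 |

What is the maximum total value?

58

Rank by value-to-size ratio: Gen-4 51/6≈8.5, Gen-7 35/5≈7, Gen-5 58/10≈5.8.
Take all of Gen-4 (6 L, value 51) → 1 L left.
Only 1 L remain; take 1/5 of Gen-7 for value 35×1/5 = 7.
Total value = 58.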